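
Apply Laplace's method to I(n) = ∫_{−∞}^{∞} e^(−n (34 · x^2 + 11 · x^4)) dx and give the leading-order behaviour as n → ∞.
I(n) ~ sqrt(π/(34n))

φ(x) = 34 · x^2 + 11 · x^4 has its unique global minimum at x* = 0 (since φ'(x) = 68x + 44x^3 = 0 only at x = 0 for real x with both coefficients positive, and φ → ∞ as |x| → ∞). At x* = 0, φ(0) = 0 and φ''(0) = 68. Laplace's method then gives
  I(n) ~ sqrt(2π / (n · φ''(0))) · e^(−n φ(0)) = sqrt(2π / (68n)) = sqrt(π/(34n)).
The 11 · x^4 term contributes only at subleading order (an O(1/n) relative correction).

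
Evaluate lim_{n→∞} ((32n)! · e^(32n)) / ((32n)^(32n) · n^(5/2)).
lim = 0

Stirling: (32n)! ~ sqrt(2π·32n) · (32n/e)^(32n). Hence
  (32n)! · e^(32n) / (32n)^(32n) ~ sqrt(2π·32n).
Dividing by n^(5/2): sqrt(2π·32n) / n^(5/2) = sqrt(2π·32) · n^((1−5)/2), so the expression behaves like sqrt(2π·32) · n^((1−5)/2) → 0.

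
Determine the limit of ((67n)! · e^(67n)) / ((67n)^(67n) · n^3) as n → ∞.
lim = 0

Stirling: (67n)! ~ sqrt(2π·67n) · (67n/e)^(67n). Hence
  (67n)! · e^(67n) / (67n)^(67n) ~ sqrt(2π·67n).
Dividing by n^3: sqrt(2π·67n) / n^3 = sqrt(2π·67) · n^((1−6)/2), so the expression behaves like sqrt(2π·67) · n^((1−6)/2) → 0.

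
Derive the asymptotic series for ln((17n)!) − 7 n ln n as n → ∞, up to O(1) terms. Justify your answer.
ln((17n)!) − 7 n ln n = 10 n ln n + 17(ln 17 − 1) n + (1/2) ln(2π·17n) + O(1/n)

Stirling: ln((17n)!) = 17n ln(17n) − 17n + (1/2) ln(2π·17n) + O(1/n).
Expand 17n ln(17n) = 17n (ln n + ln 17) = 17n ln n + 17n ln 17.
Subtract 7n ln n: leading term is (17 − 7) n ln n = 10 n ln n. The next term is 17n ln 17 − 17n = 17(ln 17 − 1) n. Then the (1/2) ln(2π·17n) correction.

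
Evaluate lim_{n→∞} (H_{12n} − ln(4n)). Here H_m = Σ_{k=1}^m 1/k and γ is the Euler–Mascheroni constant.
lim = ln 3 + γ

By Euler-Maclaurin, H_m = ln m + γ + O(1/m). So
  H_{12n} − ln(4n) = ln(12n) + γ − ln(4n) + O(1/n)
                       = ln(12/4) + γ + O(1/n).
Hence the limit is ln(12/4) + γ (= ln 3).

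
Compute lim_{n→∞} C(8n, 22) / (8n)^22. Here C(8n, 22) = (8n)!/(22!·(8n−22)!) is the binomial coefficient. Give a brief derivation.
lim = 1/22! = 1/1124000727777607680000

With N = 8n → ∞: C(N, 22) / N^22 = [N(N−1)…(N−21)] / (22! · N^22) = (1/22!) · 1 · (1 − 1/(8n)) · … · (1 − 21/(8n)). Each factor → 1 as N → ∞, so the limit is 1/22! = 1/1124000727777607680000.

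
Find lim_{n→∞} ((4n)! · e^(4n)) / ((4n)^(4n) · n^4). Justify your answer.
lim = 0

Stirling: (4n)! ~ sqrt(2π·4n) · (4n/e)^(4n). Hence
  (4n)! · e^(4n) / (4n)^(4n) ~ sqrt(2π·4n).
Dividing by n^4: sqrt(2π·4n) / n^4 = sqrt(2π·4) · n^((1−8)/2), so the expression behaves like sqrt(2π·4) · n^((1−8)/2) → 0.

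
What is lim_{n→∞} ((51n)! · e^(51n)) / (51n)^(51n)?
lim = ∞

Stirling: (51n)! ~ sqrt(2π·51n) · (51n/e)^(51n). Hence
  (51n)! · e^(51n) / (51n)^(51n) ~ sqrt(2π·51n) = sqrt(2π·51) · sqrt(n) → ∞.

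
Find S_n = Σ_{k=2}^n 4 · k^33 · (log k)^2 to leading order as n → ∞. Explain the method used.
S_n ~ 2 · n^34 · (log n)^2 / 17

By integral comparison, S_n = ∫_1^n 4 · x^33 · (log x)^2 dx + O(n^33 · (log n)^2). For the integral, the leading term of ∫_1^n x^33 (log x)^2 dx is n^34/34 · (log n)^2 (by repeated integration by parts; each step lowers the log-exponent and produces a relatively O(1/log n) correction). Hence S_n ~ 2 · n^34 · (log n)^2 / 17.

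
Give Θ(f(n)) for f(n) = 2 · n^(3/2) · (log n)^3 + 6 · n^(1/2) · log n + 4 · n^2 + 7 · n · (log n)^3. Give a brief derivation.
f(n) ∈ Θ(n^2)

Compare the terms by growth order. For large n, n^a · (log n)^b dominates n^a' · (log n)^b' iff a > a', or (a = a' and b > b'). Ranking the 4 terms shows the dominant one is 4 · n^2. Hence f(n) ∈ Θ(n^2).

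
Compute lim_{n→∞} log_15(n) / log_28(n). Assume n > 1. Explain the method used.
lim = ln(28) / ln(15) = log_15(28)

Change of base: log_15(n) = ln n / ln 15 and log_28(n) = ln n / ln 28. The ratio is (ln n / ln 15) · (ln 28 / ln n) = ln 28 / ln 15, a constant independent of n. So the limit is ln 28 / ln 15 = log_15(28).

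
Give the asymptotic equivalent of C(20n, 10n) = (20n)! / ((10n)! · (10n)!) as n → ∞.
C(20n, 10n) ~ (4)^(10n) · sqrt(1/(π·10n))

Write N = 10n. Apply Stirling to each factorial:
  (2N)! ~ sqrt(2π·2N) · (2N/e)^(2N),
  N! ~ sqrt(2π N) · (N/e)^N,
  (1N)! ~ sqrt(2π·1N) · (1N/e)^(1N).
The exponential factors combine to (2N)^(2N) / (N^N · (1N)^(1N)) = 2^(2N)/1^(1N) = (2^2/1^1)^N = (4)^N.
The square-root prefactors combine to sqrt(2π·2N) / (sqrt(2π N)·sqrt(2π·1N)) = sqrt(2 / (2π·1·N)) = sqrt(1/(π·10n)).
Substituting N = 10n: C(20n, 10n) ~ (4)^(10n) · sqrt(1/(π·10n)).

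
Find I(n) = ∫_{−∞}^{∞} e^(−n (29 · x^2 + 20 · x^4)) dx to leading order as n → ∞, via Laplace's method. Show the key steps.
I(n) ~ sqrt(π/(29n))

φ(x) = 29 · x^2 + 20 · x^4 has its unique global minimum at x* = 0 (since φ'(x) = 58x + 80x^3 = 0 only at x = 0 for real x with both coefficients positive, and φ → ∞ as |x| → ∞). At x* = 0, φ(0) = 0 and φ''(0) = 58. Laplace's method then gives
  I(n) ~ sqrt(2π / (n · φ''(0))) · e^(−n φ(0)) = sqrt(2π / (58n)) = sqrt(π/(29n)).
The 20 · x^4 term contributes only at subleading order (an O(1/n) relative correction).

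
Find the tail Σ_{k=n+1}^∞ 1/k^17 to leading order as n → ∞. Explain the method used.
Σ_{k>n} 1/k^17 ~ 1/(16 · n^16)

Compare to the integral: ∫_{n}^∞ x^(−17) dx = [−x^(−16)/16]_{n}^∞ = 1/((17−1)·n^16). Euler-Maclaurin then gives
  Σ_{k>n} 1/k^17 = ∫_{n}^∞ dx/x^17 − 1/(2·n^17) + O(1/n^18).
(Equivalently this is ζ(17) − Σ_{k≤n} 1/k^17.)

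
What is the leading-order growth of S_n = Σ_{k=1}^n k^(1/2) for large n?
S_n ~ (2/3) · n^(3/2)

Integral comparison: Σ_{k=1}^n k^(1/2) = ∫_0^n x^(1/2) dx + O(n^(1/2)). The integral is n^(1 + 1/2) / (1 + 1/2) = n^((1+2)/2) / ((1+2)/2) = (2/3) · n^(3/2).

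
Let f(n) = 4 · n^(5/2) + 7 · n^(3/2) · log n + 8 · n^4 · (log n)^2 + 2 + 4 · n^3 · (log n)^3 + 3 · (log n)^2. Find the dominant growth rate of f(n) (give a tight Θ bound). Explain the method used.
f(n) ∈ Θ(n^4 · (log n)^2)

Compare the terms by growth order. For large n, n^a · (log n)^b dominates n^a' · (log n)^b' iff a > a', or (a = a' and b > b'). Ranking the 6 terms shows the dominant one is 8 · n^4 · (log n)^2. Hence f(n) ∈ Θ(n^4 · (log n)^2).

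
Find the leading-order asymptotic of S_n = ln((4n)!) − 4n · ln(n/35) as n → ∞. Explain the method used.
S_n ~ 4n · (ln 140 − 1) + O(ln n)

Stirling: ln((4n)!) = 4n ln(4n) − 4n + O(ln n).
  S_n = 4n ln(4n) − 4n − 4n ln(n/35) + O(ln n)
      = 4n ln(4n) − 4n ln n + 4n ln 35 − 4n + O(ln n)
      = 4n ln 4 + 4n ln 35 − 4n + O(ln n)
      = 4n (ln 140 − 1) + O(ln n).
Numerically ln(140) − 1 ≈ 3.9416.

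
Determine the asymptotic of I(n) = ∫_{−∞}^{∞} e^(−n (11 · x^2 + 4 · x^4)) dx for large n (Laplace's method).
I(n) ~ sqrt(π/(11n))

φ(x) = 11 · x^2 + 4 · x^4 has its unique global minimum at x* = 0 (since φ'(x) = 22x + 16x^3 = 0 only at x = 0 for real x with both coefficients positive, and φ → ∞ as |x| → ∞). At x* = 0, φ(0) = 0 and φ''(0) = 22. Laplace's method then gives
  I(n) ~ sqrt(2π / (n · φ''(0))) · e^(−n φ(0)) = sqrt(2π / (22n)) = sqrt(π/(11n)).
The 4 · x^4 term contributes only at subleading order (an O(1/n) relative correction).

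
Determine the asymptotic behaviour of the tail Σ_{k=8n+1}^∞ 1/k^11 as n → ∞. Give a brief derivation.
Σ_{k>8n} 1/k^11 ~ 1/(10 · (8n)^10)

Compare to the integral: ∫_{8n}^∞ x^(−11) dx = [−x^(−10)/10]_{8n}^∞ = 1/((11−1)·(8n)^10). Euler-Maclaurin then gives
  Σ_{k>8n} 1/k^11 = ∫_{8n}^∞ dx/x^11 − 1/(2·(8n)^11) + O(1/(8n)^12).
(Equivalently this is ζ(11) − Σ_{k≤8n} 1/k^11.)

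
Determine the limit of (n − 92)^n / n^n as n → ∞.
lim = e^(−92)

Rewrite as (1 − 92/n)^(n). By the standard limit (1 + x/n)^n → e^x, we have (1 − 92/n)^n → e^(−92), and raising to the 1st power gives e^(−92).
More precisely, ln[(1 − 92/n)^(n)] = n · ln(1 − 92/n) = n · (-92/n + O(1/n^2)) = -92 + O(1/n) → -92.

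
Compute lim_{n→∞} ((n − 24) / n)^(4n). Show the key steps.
lim = e^(−96)

Rewrite as (1 − 24/n)^(4n). By the standard limit (1 + x/n)^n → e^x, we have (1 − 24/n)^n → e^(−24), and raising to the 4th power gives e^(−96).
More precisely, ln[(1 − 24/n)^(4n)] = 4n · ln(1 − 24/n) = 4n · (-24/n + O(1/n^2)) = -96 + O(1/n) → -96.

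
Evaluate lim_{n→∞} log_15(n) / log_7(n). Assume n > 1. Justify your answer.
lim = ln(7) / ln(15) = log_15(7)

Change of base: log_15(n) = ln n / ln 15 and log_7(n) = ln n / ln 7. The ratio is (ln n / ln 15) · (ln 7 / ln n) = ln 7 / ln 15, a constant independent of n. So the limit is ln 7 / ln 15 = log_15(7).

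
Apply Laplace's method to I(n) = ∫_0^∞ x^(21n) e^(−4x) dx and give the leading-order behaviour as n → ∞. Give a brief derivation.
I(n) ~ (sqrt(2π·21n) / 4) · (21n/(4e))^(21n)

Write the integrand as exp(21n ln x − 4x) and set f(x) = 21n ln x − 4x. Then f'(x) = 21n/x − 4 = 0 at x* = 21n/4, and f''(x*) = −21n/x*^2 = −4^2/(21n). Laplace's method (interior maximum) gives
  I(n) ~ e^(f(x*)) · sqrt(2π / |f''(x*)|)
        = exp(21n ln(21n/4) − 21n) · sqrt(2π · 21n / 4^2)
        = (21n/4)^(21n) e^(−21n) · sqrt(2π·21n) / 4
        = (sqrt(2π·21n) / 4) · (21n/(4e))^(21n).
This matches Γ(21n+1)/4^(21n+1) with Stirling applied to Γ.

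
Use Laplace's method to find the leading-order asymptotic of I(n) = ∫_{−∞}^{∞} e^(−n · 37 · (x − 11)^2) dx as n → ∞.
I(n) = sqrt(π/(37n))

Here φ(x) = 37 · (x − 11)^2 has its unique minimum at x* = 11 with φ(x*) = 0 and φ''(x*) = 74. Laplace's method gives
  I(n) ~ e^(−n φ(x*)) · sqrt(2π / (n · φ''(x*))) = sqrt(2π / (74n)) = sqrt(π/(37n)).
This is exact: substituting u = (x − 11)·sqrt(37n) gives I(n) = (1/sqrt(37n)) ∫_{−∞}^{∞} e^(−u^2) du = sqrt(π/(37n)).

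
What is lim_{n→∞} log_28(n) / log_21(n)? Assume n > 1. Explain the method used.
lim = ln(21) / ln(28) = log_28(21)

Change of base: log_28(n) = ln n / ln 28 and log_21(n) = ln n / ln 21. The ratio is (ln n / ln 28) · (ln 21 / ln n) = ln 21 / ln 28, a constant independent of n. So the limit is ln 21 / ln 28 = log_28(21).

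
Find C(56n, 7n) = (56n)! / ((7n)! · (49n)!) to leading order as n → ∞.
C(56n, 7n) ~ (16777216/823543)^(7n) · sqrt(4/(7π·7n))

Write N = 7n. Apply Stirling to each factorial:
  (8N)! ~ sqrt(2π·8N) · (8N/e)^(8N),
  N! ~ sqrt(2π N) · (N/e)^N,
  (7N)! ~ sqrt(2π·7N) · (7N/e)^(7N).
The exponential factors combine to (8N)^(8N) / (N^N · (7N)^(7N)) = 8^(8N)/7^(7N) = (8^8/7^7)^N = (16777216/823543)^N.
The square-root prefactors combine to sqrt(2π·8N) / (sqrt(2π N)·sqrt(2π·7N)) = sqrt(8 / (2π·7·N)) = sqrt(4/(7π·7n)).
Substituting N = 7n: C(56n, 7n) ~ (16777216/823543)^(7n) · sqrt(4/(7π·7n)).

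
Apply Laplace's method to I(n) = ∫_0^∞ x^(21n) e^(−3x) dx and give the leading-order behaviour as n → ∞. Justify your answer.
I(n) ~ (sqrt(2π·21n) / 3) · (21n/(3e))^(21n)

Write the integrand as exp(21n ln x − 3x) and set f(x) = 21n ln x − 3x. Then f'(x) = 21n/x − 3 = 0 at x* = 21n/3, and f''(x*) = −21n/x*^2 = −3^2/(21n). Laplace's method (interior maximum) gives
  I(n) ~ e^(f(x*)) · sqrt(2π / |f''(x*)|)
        = exp(21n ln(21n/3) − 21n) · sqrt(2π · 21n / 3^2)
        = (21n/3)^(21n) e^(−21n) · sqrt(2π·21n) / 3
        = (sqrt(2π·21n) / 3) · (21n/(3e))^(21n).
This matches Γ(21n+1)/3^(21n+1) with Stirling applied to Γ.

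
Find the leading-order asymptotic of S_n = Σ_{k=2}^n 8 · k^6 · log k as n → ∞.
S_n ~ 8 · n^7 log n / 7 − 8 · n^7 / 49

By integral comparison, S_n = ∫_1^n 8 · x^6 · log x dx + O(n^6 · log n). For the integral, ∫ x^6 log x dx = n^7 log n / 7 − n^7/49 (integration by parts). Hence S_n ~ 8 · n^7 log n / 7 − 8 · n^7 / 49.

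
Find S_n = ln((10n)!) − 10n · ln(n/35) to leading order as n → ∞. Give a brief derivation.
S_n ~ 10n · (ln 350 − 1) + O(ln n)

Stirling: ln((10n)!) = 10n ln(10n) − 10n + O(ln n).
  S_n = 10n ln(10n) − 10n − 10n ln(n/35) + O(ln n)
      = 10n ln(10n) − 10n ln n + 10n ln 35 − 10n + O(ln n)
      = 10n ln 10 + 10n ln 35 − 10n + O(ln n)
      = 10n (ln 350 − 1) + O(ln n).
Numerically ln(350) − 1 ≈ 4.8579.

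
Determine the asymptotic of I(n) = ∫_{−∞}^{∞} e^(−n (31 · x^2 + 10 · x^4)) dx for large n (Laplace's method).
I(n) ~ sqrt(π/(31n))

φ(x) = 31 · x^2 + 10 · x^4 has its unique global minimum at x* = 0 (since φ'(x) = 62x + 40x^3 = 0 only at x = 0 for real x with both coefficients positive, and φ → ∞ as |x| → ∞). At x* = 0, φ(0) = 0 and φ''(0) = 62. Laplace's method then gives
  I(n) ~ sqrt(2π / (n · φ''(0))) · e^(−n φ(0)) = sqrt(2π / (62n)) = sqrt(π/(31n)).
The 10 · x^4 term contributes only at subleading order (an O(1/n) relative correction).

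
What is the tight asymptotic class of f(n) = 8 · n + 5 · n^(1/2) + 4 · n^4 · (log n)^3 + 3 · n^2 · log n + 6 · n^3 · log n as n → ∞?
f(n) ∈ Θ(n^4 · (log n)^3)

Compare the terms by growth order. For large n, n^a · (log n)^b dominates n^a' · (log n)^b' iff a > a', or (a = a' and b > b'). Ranking the 5 terms shows the dominant one is 4 · n^4 · (log n)^3. Hence f(n) ∈ Θ(n^4 · (log n)^3).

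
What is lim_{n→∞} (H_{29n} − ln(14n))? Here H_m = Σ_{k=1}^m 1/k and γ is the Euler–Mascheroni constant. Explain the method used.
lim = ln(29/14) + γ

By Euler-Maclaurin, H_m = ln m + γ + O(1/m). So
  H_{29n} − ln(14n) = ln(29n) + γ − ln(14n) + O(1/n)
                       = ln(29/14) + γ + O(1/n).
Hence the limit is ln(29/14) + γ.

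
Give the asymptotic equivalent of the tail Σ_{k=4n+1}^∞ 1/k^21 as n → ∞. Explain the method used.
Σ_{k>4n} 1/k^21 ~ 1/(20 · (4n)^20)

Compare to the integral: ∫_{4n}^∞ x^(−21) dx = [−x^(−20)/20]_{4n}^∞ = 1/((21−1)·(4n)^20). Euler-Maclaurin then gives
  Σ_{k>4n} 1/k^21 = ∫_{4n}^∞ dx/x^21 − 1/(2·(4n)^21) + O(1/(4n)^22).
(Equivalently this is ζ(21) − Σ_{k≤4n} 1/k^21.)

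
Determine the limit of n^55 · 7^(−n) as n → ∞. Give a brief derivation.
lim = 0

Exponentials with base > 1 dominate every fixed polynomial: for any fixed c, n^c / 7^n → 0 as n → ∞ (e.g. by the ratio test, or by writing 7^n = e^(n ln 7) and noting e^(n ln 7) / n^c → ∞). Hence n^55 · 7^(−n) = n^55 / 7^n → 0.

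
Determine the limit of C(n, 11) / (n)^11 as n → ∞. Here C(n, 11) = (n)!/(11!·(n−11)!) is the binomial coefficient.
lim = 1/11! = 1/39916800

With N = n → ∞: C(N, 11) / N^11 = [N(N−1)…(N−10)] / (11! · N^11) = (1/11!) · 1 · (1 − 1/n) · … · (1 − 10/n). Each factor → 1 as N → ∞, so the limit is 1/11! = 1/39916800.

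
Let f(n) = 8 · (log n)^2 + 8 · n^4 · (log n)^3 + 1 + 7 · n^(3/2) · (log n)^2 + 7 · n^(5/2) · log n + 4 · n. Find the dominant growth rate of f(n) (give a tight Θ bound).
f(n) ∈ Θ(n^4 · (log n)^3)

Compare the terms by growth order. For large n, n^a · (log n)^b dominates n^a' · (log n)^b' iff a > a', or (a = a' and b > b'). Ranking the 6 terms shows the dominant one is 8 · n^4 · (log n)^3. Hence f(n) ∈ Θ(n^4 · (log n)^3).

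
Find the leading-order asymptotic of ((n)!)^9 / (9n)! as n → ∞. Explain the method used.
((n)!)^9/(9n)! ~ ((2π·n)^(8/2) / 3) · 9^(−9·n)  →  0

Write N = n. Stirling: N! ~ sqrt(2π N)(N/e)^N and (9N)! ~ sqrt(2π·9N)·(9N/e)^(9N).
  (N!)^9/(9N)! ~ (2π N)^(9/2) (N/e)^(9N) / [sqrt(2π·9N) (9N/e)^(9N)]
     = (2π N)^(9/2) / sqrt(2π·9N) · (N/(9N))^(9N)
     = (2π N)^((9−1)/2) / 3 · 9^(−9N).
Since 9^9 > 1, the factor 9^(−9N) decays exponentially, so the ratio → 0. Substituting N = n gives the stated form.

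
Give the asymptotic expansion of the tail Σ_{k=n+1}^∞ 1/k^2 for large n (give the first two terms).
Σ_{k>n} 1/k^2 = 1/(1 · n) − 1/(2 · n^2) + O(1/n^3)

Compare to the integral: ∫_{n}^∞ x^(−2) dx = [−x^(−1)/1]_{n}^∞ = 1/((2−1)·n). The Euler-Maclaurin correction adds −f(n)/2 = −1/(2·n^2). Euler-Maclaurin then gives
  Σ_{k>n} 1/k^2 = ∫_{n}^∞ dx/x^2 − 1/(2·n^2) + O(1/n^3).
(Equivalently this is ζ(2) − Σ_{k≤n} 1/k^2.)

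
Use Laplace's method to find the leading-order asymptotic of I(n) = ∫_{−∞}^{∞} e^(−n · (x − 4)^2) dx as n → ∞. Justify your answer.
I(n) = sqrt(π/n)

Here φ(x) = (x − 4)^2 has its unique minimum at x* = 4 with φ(x*) = 0 and φ''(x*) = 2. Laplace's method gives
  I(n) ~ e^(−n φ(x*)) · sqrt(2π / (n · φ''(x*))) = sqrt(2π / (2n)) = sqrt(π/n).
This is exact: substituting u = (x − 4)·sqrt(n) gives I(n) = (1/sqrt(n)) ∫_{−∞}^{∞} e^(−u^2) du = sqrt(π/n).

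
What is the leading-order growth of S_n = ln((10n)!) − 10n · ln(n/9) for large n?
S_n ~ 10n · (ln 90 − 1) + O(ln n)

Stirling: ln((10n)!) = 10n ln(10n) − 10n + O(ln n).
  S_n = 10n ln(10n) − 10n − 10n ln(n/9) + O(ln n)
      = 10n ln(10n) − 10n ln n + 10n ln 9 − 10n + O(ln n)
      = 10n ln 10 + 10n ln 9 − 10n + O(ln n)
      = 10n (ln 90 − 1) + O(ln n).
Numerically ln(90) − 1 ≈ 3.4998.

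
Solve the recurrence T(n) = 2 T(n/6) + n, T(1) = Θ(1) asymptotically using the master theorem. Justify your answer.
T(n) = Θ(n)

log_6 2 ≈ 0.387. f(n) = n dominates n^(log_6 2) since 1 > 0.387, and the regularity condition a·f(n/b) = 2·(n/6)^1 = (2/6)·n ≤ c·f(n) holds with c = 2/6 ≈ 0.333 < 1. So this is Case 3: T(n) = Θ(f(n)) = Θ(n).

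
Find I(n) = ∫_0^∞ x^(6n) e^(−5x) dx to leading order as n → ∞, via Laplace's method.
I(n) ~ (sqrt(2π·6n) / 5) · (6n/(5e))^(6n)

Write the integrand as exp(6n ln x − 5x) and set f(x) = 6n ln x − 5x. Then f'(x) = 6n/x − 5 = 0 at x* = 6n/5, and f''(x*) = −6n/x*^2 = −5^2/(6n). Laplace's method (interior maximum) gives
  I(n) ~ e^(f(x*)) · sqrt(2π / |f''(x*)|)
        = exp(6n ln(6n/5) − 6n) · sqrt(2π · 6n / 5^2)
        = (6n/5)^(6n) e^(−6n) · sqrt(2π·6n) / 5
        = (sqrt(2π·6n) / 5) · (6n/(5e))^(6n).
This matches Γ(6n+1)/5^(6n+1) with Stirling applied to Γ.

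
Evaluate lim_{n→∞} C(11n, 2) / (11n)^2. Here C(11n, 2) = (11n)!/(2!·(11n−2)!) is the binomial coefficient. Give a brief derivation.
lim = 1/2! = 1/2

With N = 11n → ∞: C(N, 2) / N^2 = [N(N−1)…(N−1)] / (2! · N^2) = (1/2!) · 1 · (1 − 1/(11n)). Each factor → 1 as N → ∞, so the limit is 1/2! = 1/2.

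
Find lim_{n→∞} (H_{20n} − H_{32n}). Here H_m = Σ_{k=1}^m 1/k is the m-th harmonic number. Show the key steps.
lim = ln(20/32) = ln(5/8)

Euler-Maclaurin gives H_m = ln m + γ + 1/(2m) + O(1/m^2). The γ and O(1/m) terms cancel in the difference:
  H_{20n} − H_{32n} = ln(20n) − ln(32n) + O(1/n) = ln(20/32) + O(1/n).
Hence the limit is ln(20/32) = ln(5/8).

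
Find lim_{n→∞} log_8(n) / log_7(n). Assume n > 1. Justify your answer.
lim = ln(7) / ln(8) = log_8(7)

Change of base: log_8(n) = ln n / ln 8 and log_7(n) = ln n / ln 7. The ratio is (ln n / ln 8) · (ln 7 / ln n) = ln 7 / ln 8, a constant independent of n. So the limit is ln 7 / ln 8 = log_8(7).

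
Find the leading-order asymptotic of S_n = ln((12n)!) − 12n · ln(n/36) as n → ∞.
S_n ~ 12n · (ln 432 − 1) + O(ln n)

Stirling: ln((12n)!) = 12n ln(12n) − 12n + O(ln n).
  S_n = 12n ln(12n) − 12n − 12n ln(n/36) + O(ln n)
      = 12n ln(12n) − 12n ln n + 12n ln 36 − 12n + O(ln n)
      = 12n ln 12 + 12n ln 36 − 12n + O(ln n)
      = 12n (ln 432 − 1) + O(ln n).
Numerically ln(432) − 1 ≈ 5.0684.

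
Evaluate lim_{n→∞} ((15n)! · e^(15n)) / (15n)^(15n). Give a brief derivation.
lim = ∞

Stirling: (15n)! ~ sqrt(2π·15n) · (15n/e)^(15n). Hence
  (15n)! · e^(15n) / (15n)^(15n) ~ sqrt(2π·15n) = sqrt(2π·15) · sqrt(n) → ∞.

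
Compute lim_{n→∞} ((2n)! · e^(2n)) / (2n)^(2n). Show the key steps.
lim = ∞

Stirling: (2n)! ~ sqrt(2π·2n) · (2n/e)^(2n). Hence
  (2n)! · e^(2n) / (2n)^(2n) ~ sqrt(2π·2n) = sqrt(2π·2) · sqrt(n) → ∞.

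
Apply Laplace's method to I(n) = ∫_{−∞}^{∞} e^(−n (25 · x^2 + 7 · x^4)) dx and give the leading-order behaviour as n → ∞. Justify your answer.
I(n) ~ sqrt(π/(25n))

φ(x) = 25 · x^2 + 7 · x^4 has its unique global minimum at x* = 0 (since φ'(x) = 50x + 28x^3 = 0 only at x = 0 for real x with both coefficients positive, and φ → ∞ as |x| → ∞). At x* = 0, φ(0) = 0 and φ''(0) = 50. Laplace's method then gives
  I(n) ~ sqrt(2π / (n · φ''(0))) · e^(−n φ(0)) = sqrt(2π / (50n)) = sqrt(π/(25n)).
The 7 · x^4 term contributes only at subleading order (an O(1/n) relative correction).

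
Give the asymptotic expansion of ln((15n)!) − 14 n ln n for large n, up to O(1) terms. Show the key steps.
ln((15n)!) − 14 n ln n = n ln n + 15(ln 15 − 1) n + (1/2) ln(2π·15n) + O(1/n)

Stirling: ln((15n)!) = 15n ln(15n) − 15n + (1/2) ln(2π·15n) + O(1/n).
Expand 15n ln(15n) = 15n (ln n + ln 15) = 15n ln n + 15n ln 15.
Subtract 14n ln n: leading term is (15 − 14) n ln n = n ln n. The next term is 15n ln 15 − 15n = 15(ln 15 − 1) n. Then the (1/2) ln(2π·15n) correction.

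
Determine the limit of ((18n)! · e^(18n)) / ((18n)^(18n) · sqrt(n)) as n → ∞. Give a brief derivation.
lim = sqrt(2π·18)

Stirling: (18n)! ~ sqrt(2π·18n) · (18n/e)^(18n). Hence
  (18n)! · e^(18n) / (18n)^(18n) ~ sqrt(2π·18n).
Dividing by sqrt(n): sqrt(2π·18n) / sqrt(n) = sqrt(2π·18) · n^((1−1)/2), so the limit is sqrt(2π·18).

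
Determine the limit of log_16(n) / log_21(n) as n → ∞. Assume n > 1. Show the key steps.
lim = ln(21) / ln(16) = log_16(21)

Change of base: log_16(n) = ln n / ln 16 and log_21(n) = ln n / ln 21. The ratio is (ln n / ln 16) · (ln 21 / ln n) = ln 21 / ln 16, a constant independent of n. So the limit is ln 21 / ln 16 = log_16(21).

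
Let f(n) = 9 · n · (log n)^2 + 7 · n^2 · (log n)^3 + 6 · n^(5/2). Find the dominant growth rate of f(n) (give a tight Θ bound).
f(n) ∈ Θ(n^(5/2))

Compare the terms by growth order. For large n, n^a · (log n)^b dominates n^a' · (log n)^b' iff a > a', or (a = a' and b > b'). Ranking the 3 terms shows the dominant one is 6 · n^(5/2). Hence f(n) ∈ Θ(n^(5/2)).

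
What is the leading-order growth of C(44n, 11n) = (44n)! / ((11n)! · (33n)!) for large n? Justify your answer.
C(44n, 11n) ~ (256/27)^(11n) · sqrt(2/(3π·11n))

Write N = 11n. Apply Stirling to each factorial:
  (4N)! ~ sqrt(2π·4N) · (4N/e)^(4N),
  N! ~ sqrt(2π N) · (N/e)^N,
  (3N)! ~ sqrt(2π·3N) · (3N/e)^(3N).
The exponential factors combine to (4N)^(4N) / (N^N · (3N)^(3N)) = 4^(4N)/3^(3N) = (4^4/3^3)^N = (256/27)^N.
The square-root prefactors combine to sqrt(2π·4N) / (sqrt(2π N)·sqrt(2π·3N)) = sqrt(4 / (2π·3·N)) = sqrt(2/(3π·11n)).
Substituting N = 11n: C(44n, 11n) ~ (256/27)^(11n) · sqrt(2/(3π·11n)).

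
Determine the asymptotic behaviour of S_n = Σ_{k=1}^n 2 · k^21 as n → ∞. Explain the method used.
S_n ~ n^22 / 11

By integral comparison (Euler-Maclaurin), Σ_{k=1}^n 2 · k^21 = 2 · ∫_0^n x^21 dx + O(n^21) = 2 · n^22/22 = n^22 / 11 + O(n^21). (Equivalently, Faulhaber's formula gives the same leading term.)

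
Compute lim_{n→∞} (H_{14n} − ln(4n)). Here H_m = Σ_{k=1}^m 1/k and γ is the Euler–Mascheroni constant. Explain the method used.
lim = ln(7/2) + γ

By Euler-Maclaurin, H_m = ln m + γ + O(1/m). So
  H_{14n} − ln(4n) = ln(14n) + γ − ln(4n) + O(1/n)
                       = ln(14/4) + γ + O(1/n).
Hence the limit is ln(14/4) + γ (= ln(7/2)).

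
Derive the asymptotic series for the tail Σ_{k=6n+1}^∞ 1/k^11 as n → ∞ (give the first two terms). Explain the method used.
Σ_{k>6n} 1/k^11 = 1/(10 · (6n)^10) − 1/(2 · (6n)^11) + O(1/(6n)^12)

Compare to the integral: ∫_{6n}^∞ x^(−11) dx = [−x^(−10)/10]_{6n}^∞ = 1/((11−1)·(6n)^10). The Euler-Maclaurin correction adds −f(6n)/2 = −1/(2·(6n)^11). Euler-Maclaurin then gives
  Σ_{k>6n} 1/k^11 = ∫_{6n}^∞ dx/x^11 − 1/(2·(6n)^11) + O(1/(6n)^12).
(Equivalently this is ζ(11) − Σ_{k≤6n} 1/k^11.)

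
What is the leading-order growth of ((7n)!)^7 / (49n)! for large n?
((7n)!)^7/(49n)! ~ ((2π·7n)^(6/2) / sqrt(7)) · 7^(−7·7n)  →  0

Write N = 7n. Stirling: N! ~ sqrt(2π N)(N/e)^N and (7N)! ~ sqrt(2π·7N)·(7N/e)^(7N).
  (N!)^7/(7N)! ~ (2π N)^(7/2) (N/e)^(7N) / [sqrt(2π·7N) (7N/e)^(7N)]
     = (2π N)^(7/2) / sqrt(2π·7N) · (N/(7N))^(7N)
     = (2π N)^((7−1)/2) / sqrt(7) · 7^(−7N).
Since 7^7 > 1, the factor 7^(−7N) decays exponentially, so the ratio → 0. Substituting N = 7n gives the stated form.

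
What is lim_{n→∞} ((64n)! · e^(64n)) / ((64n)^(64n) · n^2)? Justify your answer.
lim = 0

Stirling: (64n)! ~ sqrt(2π·64n) · (64n/e)^(64n). Hence
  (64n)! · e^(64n) / (64n)^(64n) ~ sqrt(2π·64n).
Dividing by n^2: sqrt(2π·64n) / n^2 = sqrt(2π·64) · n^((1−4)/2), so the expression behaves like sqrt(2π·64) · n^((1−4)/2) → 0.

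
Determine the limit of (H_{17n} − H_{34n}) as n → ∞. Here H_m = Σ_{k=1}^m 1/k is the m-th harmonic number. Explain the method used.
lim = ln(17/34) = −ln 2

Euler-Maclaurin gives H_m = ln m + γ + 1/(2m) + O(1/m^2). The γ and O(1/m) terms cancel in the difference:
  H_{17n} − H_{34n} = ln(17n) − ln(34n) + O(1/n) = ln(17/34) + O(1/n).
Hence the limit is ln(17/34) = −ln 2.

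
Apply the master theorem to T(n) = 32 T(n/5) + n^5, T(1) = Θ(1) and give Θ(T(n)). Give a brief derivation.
T(n) = Θ(n^5)

log_5 32 ≈ 2.153. f(n) = n^5 dominates n^(log_5 32) since 5 > 2.153, and the regularity condition a·f(n/b) = 32·(n/5)^5 = (32/3125)·n^5 ≤ c·f(n) holds with c = 32/3125 ≈ 0.0102 < 1. So this is Case 3: T(n) = Θ(f(n)) = Θ(n^5).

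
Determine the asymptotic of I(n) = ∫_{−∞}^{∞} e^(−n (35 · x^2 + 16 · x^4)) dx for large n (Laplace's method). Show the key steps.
I(n) ~ sqrt(π/(35n))

φ(x) = 35 · x^2 + 16 · x^4 has its unique global minimum at x* = 0 (since φ'(x) = 70x + 64x^3 = 0 only at x = 0 for real x with both coefficients positive, and φ → ∞ as |x| → ∞). At x* = 0, φ(0) = 0 and φ''(0) = 70. Laplace's method then gives
  I(n) ~ sqrt(2π / (n · φ''(0))) · e^(−n φ(0)) = sqrt(2π / (70n)) = sqrt(π/(35n)).
The 16 · x^4 term contributes only at subleading order (an O(1/n) relative correction).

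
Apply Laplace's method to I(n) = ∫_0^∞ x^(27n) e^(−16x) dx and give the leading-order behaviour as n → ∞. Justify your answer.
I(n) ~ (sqrt(2π·27n) / 16) · (27n/(16e))^(27n)

Write the integrand as exp(27n ln x − 16x) and set f(x) = 27n ln x − 16x. Then f'(x) = 27n/x − 16 = 0 at x* = 27n/16, and f''(x*) = −27n/x*^2 = −16^2/(27n). Laplace's method (interior maximum) gives
  I(n) ~ e^(f(x*)) · sqrt(2π / |f''(x*)|)
        = exp(27n ln(27n/16) − 27n) · sqrt(2π · 27n / 16^2)
        = (27n/16)^(27n) e^(−27n) · sqrt(2π·27n) / 16
        = (sqrt(2π·27n) / 16) · (27n/(16e))^(27n).
This matches Γ(27n+1)/16^(27n+1) with Stirling applied to Γ.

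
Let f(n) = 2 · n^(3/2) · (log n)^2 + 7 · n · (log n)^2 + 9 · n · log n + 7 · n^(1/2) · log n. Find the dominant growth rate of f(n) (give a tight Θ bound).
f(n) ∈ Θ(n^(3/2) · (log n)^2)

Compare the terms by growth order. For large n, n^a · (log n)^b dominates n^a' · (log n)^b' iff a > a', or (a = a' and b > b'). Ranking the 4 terms shows the dominant one is 2 · n^(3/2) · (log n)^2. Hence f(n) ∈ Θ(n^(3/2) · (log n)^2).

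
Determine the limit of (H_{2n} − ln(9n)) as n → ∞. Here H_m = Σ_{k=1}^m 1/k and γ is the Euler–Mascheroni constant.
lim = ln(2/9) + γ

By Euler-Maclaurin, H_m = ln m + γ + O(1/m). So
  H_{2n} − ln(9n) = ln(2n) + γ − ln(9n) + O(1/n)
                       = ln(2/9) + γ + O(1/n).
Hence the limit is ln(2/9) + γ.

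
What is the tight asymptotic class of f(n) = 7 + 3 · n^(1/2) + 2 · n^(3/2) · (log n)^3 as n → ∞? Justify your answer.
f(n) ∈ Θ(n^(3/2) · (log n)^3)

Compare the terms by growth order. For large n, n^a · (log n)^b dominates n^a' · (log n)^b' iff a > a', or (a = a' and b > b'). Ranking the 3 terms shows the dominant one is 2 · n^(3/2) · (log n)^3. Hence f(n) ∈ Θ(n^(3/2) · (log n)^3).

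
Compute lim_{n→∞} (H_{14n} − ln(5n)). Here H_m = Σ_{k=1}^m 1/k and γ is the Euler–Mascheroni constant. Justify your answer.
lim = ln(14/5) + γ

By Euler-Maclaurin, H_m = ln m + γ + O(1/m). So
  H_{14n} − ln(5n) = ln(14n) + γ − ln(5n) + O(1/n)
                       = ln(14/5) + γ + O(1/n).
Hence the limit is ln(14/5) + γ.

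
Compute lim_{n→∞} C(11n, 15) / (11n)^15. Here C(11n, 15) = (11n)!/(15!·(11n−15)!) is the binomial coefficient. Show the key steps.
lim = 1/15! = 1/1307674368000

With N = 11n → ∞: C(N, 15) / N^15 = [N(N−1)…(N−14)] / (15! · N^15) = (1/15!) · 1 · (1 − 1/(11n)) · … · (1 − 14/(11n)). Each factor → 1 as N → ∞, so the limit is 1/15! = 1/1307674368000.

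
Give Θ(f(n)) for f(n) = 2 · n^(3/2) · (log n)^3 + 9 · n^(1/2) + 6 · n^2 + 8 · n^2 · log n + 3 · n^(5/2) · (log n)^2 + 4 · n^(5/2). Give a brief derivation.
f(n) ∈ Θ(n^(5/2) · (log n)^2)

Compare the terms by growth order. For large n, n^a · (log n)^b dominates n^a' · (log n)^b' iff a > a', or (a = a' and b > b'). Ranking the 6 terms shows the dominant one is 3 · n^(5/2) · (log n)^2. Hence f(n) ∈ Θ(n^(5/2) · (log n)^2).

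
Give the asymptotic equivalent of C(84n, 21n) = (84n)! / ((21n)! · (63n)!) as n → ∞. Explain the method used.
C(84n, 21n) ~ (256/27)^(21n) · sqrt(2/(3π·21n))

Write N = 21n. Apply Stirling to each factorial:
  (4N)! ~ sqrt(2π·4N) · (4N/e)^(4N),
  N! ~ sqrt(2π N) · (N/e)^N,
  (3N)! ~ sqrt(2π·3N) · (3N/e)^(3N).
The exponential factors combine to (4N)^(4N) / (N^N · (3N)^(3N)) = 4^(4N)/3^(3N) = (4^4/3^3)^N = (256/27)^N.
The square-root prefactors combine to sqrt(2π·4N) / (sqrt(2π N)·sqrt(2π·3N)) = sqrt(4 / (2π·3·N)) = sqrt(2/(3π·21n)).
Substituting N = 21n: C(84n, 21n) ~ (256/27)^(21n) · sqrt(2/(3π·21n)).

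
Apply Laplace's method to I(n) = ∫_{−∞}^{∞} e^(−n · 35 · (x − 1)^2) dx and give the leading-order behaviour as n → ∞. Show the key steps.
I(n) = sqrt(π/(35n))

Here φ(x) = 35 · (x − 1)^2 has its unique minimum at x* = 1 with φ(x*) = 0 and φ''(x*) = 70. Laplace's method gives
  I(n) ~ e^(−n φ(x*)) · sqrt(2π / (n · φ''(x*))) = sqrt(2π / (70n)) = sqrt(π/(35n)).
This is exact: substituting u = (x − 1)·sqrt(35n) gives I(n) = (1/sqrt(35n)) ∫_{−∞}^{∞} e^(−u^2) du = sqrt(π/(35n)).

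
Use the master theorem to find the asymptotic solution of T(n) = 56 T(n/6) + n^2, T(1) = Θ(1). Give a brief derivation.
T(n) = Θ(n^(log_6 56))

Master theorem: compare f(n) = n^2 to n^(log_6 56) where log_6 56 ≈ 2.247. Since 2 < log_6 56, we have f(n) = O(n^(log_6 56 − ε)) for some ε > 0 — Case 1. Hence T(n) = Θ(n^(log_6 56)).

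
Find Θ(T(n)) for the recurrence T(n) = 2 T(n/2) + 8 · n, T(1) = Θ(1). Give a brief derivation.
T(n) = Θ(n log n)

log_2 2 = 1, and f(n) = 8 · n = Θ(n^(log_2 2)). This is Case 2 of the master theorem: T(n) = Θ(f(n) · log n) = Θ(n log n).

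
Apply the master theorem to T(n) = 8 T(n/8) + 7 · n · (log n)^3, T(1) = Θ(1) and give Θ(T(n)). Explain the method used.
T(n) = Θ(n · (log n)^4)

Here log_8 8 = 1 and f(n) = 7 · n · (log n)^3 = Θ(n^(log_8 8) · (log n)^3). This is the extended Case 2 of the master theorem (f matches the critical exponent up to log factors), giving T(n) = Θ(n^(log_8 8) · (log n)^(3+1)) = Θ(n · (log n)^4).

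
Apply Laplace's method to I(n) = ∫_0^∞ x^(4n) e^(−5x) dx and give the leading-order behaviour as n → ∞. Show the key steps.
I(n) ~ (sqrt(2π·4n) / 5) · (4n/(5e))^(4n)

Write the integrand as exp(4n ln x − 5x) and set f(x) = 4n ln x − 5x. Then f'(x) = 4n/x − 5 = 0 at x* = 4n/5, and f''(x*) = −4n/x*^2 = −5^2/(4n). Laplace's method (interior maximum) gives
  I(n) ~ e^(f(x*)) · sqrt(2π / |f''(x*)|)
        = exp(4n ln(4n/5) − 4n) · sqrt(2π · 4n / 5^2)
        = (4n/5)^(4n) e^(−4n) · sqrt(2π·4n) / 5
        = (sqrt(2π·4n) / 5) · (4n/(5e))^(4n).
This matches Γ(4n+1)/5^(4n+1) with Stirling applied to Γ.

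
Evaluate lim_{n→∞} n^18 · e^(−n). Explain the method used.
lim = 0

Exponentials with base > 1 dominate every fixed polynomial: for any fixed c, n^c / e^n → 0 as n → ∞ (e.g. by the ratio test, or since e^n grows faster than any power of n). Hence n^18 · e^(−n) = n^18 / e^n → 0.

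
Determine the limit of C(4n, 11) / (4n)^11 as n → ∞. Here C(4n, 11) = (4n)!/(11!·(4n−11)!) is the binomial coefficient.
lim = 1/11! = 1/39916800

With N = 4n → ∞: C(N, 11) / N^11 = [N(N−1)…(N−10)] / (11! · N^11) = (1/11!) · 1 · (1 − 1/(4n)) · … · (1 − 10/(4n)). Each factor → 1 as N → ∞, so the limit is 1/11! = 1/39916800.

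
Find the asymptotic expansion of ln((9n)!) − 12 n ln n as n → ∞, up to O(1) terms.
ln((9n)!) − 12 n ln n = −3 n ln n + 9(ln 9 − 1) n + (1/2) ln(2π·9n) + O(1/n)

Stirling: ln((9n)!) = 9n ln(9n) − 9n + (1/2) ln(2π·9n) + O(1/n).
Expand 9n ln(9n) = 9n (ln n + ln 9) = 9n ln n + 9n ln 9.
Subtract 12n ln n: leading term is (9 − 12) n ln n = −3 n ln n. The next term is 9n ln 9 − 9n = 9(ln 9 − 1) n. Then the (1/2) ln(2π·9n) correction.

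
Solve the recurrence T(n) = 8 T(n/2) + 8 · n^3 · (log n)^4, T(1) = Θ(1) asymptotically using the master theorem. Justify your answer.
T(n) = Θ(n^3 · (log n)^5)

Here log_2 8 = 3 and f(n) = 8 · n^3 · (log n)^4 = Θ(n^(log_2 8) · (log n)^4). This is the extended Case 2 of the master theorem (f matches the critical exponent up to log factors), giving T(n) = Θ(n^(log_2 8) · (log n)^(4+1)) = Θ(n^3 · (log n)^5).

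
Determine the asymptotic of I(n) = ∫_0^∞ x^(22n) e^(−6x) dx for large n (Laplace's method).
I(n) ~ (sqrt(2π·22n) / 6) · (22n/(6e))^(22n)

Write the integrand as exp(22n ln x − 6x) and set f(x) = 22n ln x − 6x. Then f'(x) = 22n/x − 6 = 0 at x* = 22n/6, and f''(x*) = −22n/x*^2 = −6^2/(22n). Laplace's method (interior maximum) gives
  I(n) ~ e^(f(x*)) · sqrt(2π / |f''(x*)|)
        = exp(22n ln(22n/6) − 22n) · sqrt(2π · 22n / 6^2)
        = (22n/6)^(22n) e^(−22n) · sqrt(2π·22n) / 6
        = (sqrt(2π·22n) / 6) · (22n/(6e))^(22n).
This matches Γ(22n+1)/6^(22n+1) with Stirling applied to Γ.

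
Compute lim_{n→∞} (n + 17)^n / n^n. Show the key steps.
lim = e^17

Rewrite as (1 + 17/n)^(n). By the standard limit (1 + x/n)^n → e^x, we have (1 + 17/n)^n → e^17, and raising to the 1st power gives e^17.
More precisely, ln[(1 + 17/n)^(n)] = n · ln(1 + 17/n) = n · (17/n + O(1/n^2)) = 17 + O(1/n) → 17.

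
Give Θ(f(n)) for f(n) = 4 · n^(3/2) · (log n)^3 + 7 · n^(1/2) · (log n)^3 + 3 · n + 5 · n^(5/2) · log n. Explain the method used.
f(n) ∈ Θ(n^(5/2) · log n)

Compare the terms by growth order. For large n, n^a · (log n)^b dominates n^a' · (log n)^b' iff a > a', or (a = a' and b > b'). Ranking the 4 terms shows the dominant one is 5 · n^(5/2) · log n. Hence f(n) ∈ Θ(n^(5/2) · log n).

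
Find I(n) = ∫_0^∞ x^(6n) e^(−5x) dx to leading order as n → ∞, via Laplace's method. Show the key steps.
I(n) ~ (sqrt(2π·6n) / 5) · (6n/(5e))^(6n)

Write the integrand as exp(6n ln x − 5x) and set f(x) = 6n ln x − 5x. Then f'(x) = 6n/x − 5 = 0 at x* = 6n/5, and f''(x*) = −6n/x*^2 = −5^2/(6n). Laplace's method (interior maximum) gives
  I(n) ~ e^(f(x*)) · sqrt(2π / |f''(x*)|)
        = exp(6n ln(6n/5) − 6n) · sqrt(2π · 6n / 5^2)
        = (6n/5)^(6n) e^(−6n) · sqrt(2π·6n) / 5
        = (sqrt(2π·6n) / 5) · (6n/(5e))^(6n).
This matches Γ(6n+1)/5^(6n+1) with Stirling applied to Γ.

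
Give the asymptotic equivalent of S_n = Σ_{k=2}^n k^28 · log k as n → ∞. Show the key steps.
S_n ~ n^29 log n / 29 − n^29 / 841

By integral comparison, S_n = ∫_1^n x^28 · log x dx + O(n^28 · log n). For the integral, ∫ x^28 log x dx = n^29 log n / 29 − n^29/841 (integration by parts). Hence S_n ~ n^29 log n / 29 − n^29 / 841.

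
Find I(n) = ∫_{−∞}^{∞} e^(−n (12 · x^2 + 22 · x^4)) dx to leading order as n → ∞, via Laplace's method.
I(n) ~ sqrt(π/(12n))

φ(x) = 12 · x^2 + 22 · x^4 has its unique global minimum at x* = 0 (since φ'(x) = 24x + 88x^3 = 0 only at x = 0 for real x with both coefficients positive, and φ → ∞ as |x| → ∞). At x* = 0, φ(0) = 0 and φ''(0) = 24. Laplace's method then gives
  I(n) ~ sqrt(2π / (n · φ''(0))) · e^(−n φ(0)) = sqrt(2π / (24n)) = sqrt(π/(12n)).
The 22 · x^4 term contributes only at subleading order (an O(1/n) relative correction).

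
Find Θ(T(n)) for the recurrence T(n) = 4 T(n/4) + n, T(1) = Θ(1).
T(n) = Θ(n log n)

log_4 4 = 1, and f(n) = n = Θ(n^(log_4 4)). This is Case 2 of the master theorem: T(n) = Θ(f(n) · log n) = Θ(n log n).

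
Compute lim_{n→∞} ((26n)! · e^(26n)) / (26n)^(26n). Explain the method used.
lim = ∞

Stirling: (26n)! ~ sqrt(2π·26n) · (26n/e)^(26n). Hence
  (26n)! · e^(26n) / (26n)^(26n) ~ sqrt(2π·26n) = sqrt(2π·26) · sqrt(n) → ∞.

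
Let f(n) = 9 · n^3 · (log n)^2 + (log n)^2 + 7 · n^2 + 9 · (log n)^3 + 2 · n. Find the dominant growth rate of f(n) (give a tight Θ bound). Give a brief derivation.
f(n) ∈ Θ(n^3 · (log n)^2)

Compare the terms by growth order. For large n, n^a · (log n)^b dominates n^a' · (log n)^b' iff a > a', or (a = a' and b > b'). Ranking the 5 terms shows the dominant one is 9 · n^3 · (log n)^2. Hence f(n) ∈ Θ(n^3 · (log n)^2).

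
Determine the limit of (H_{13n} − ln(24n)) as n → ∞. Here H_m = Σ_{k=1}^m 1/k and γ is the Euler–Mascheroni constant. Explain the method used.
lim = ln(13/24) + γ

By Euler-Maclaurin, H_m = ln m + γ + O(1/m). So
  H_{13n} − ln(24n) = ln(13n) + γ − ln(24n) + O(1/n)
                       = ln(13/24) + γ + O(1/n).
Hence the limit is ln(13/24) + γ.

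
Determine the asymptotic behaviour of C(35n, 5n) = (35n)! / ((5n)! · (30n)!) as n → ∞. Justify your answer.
C(35n, 5n) ~ (823543/46656)^(5n) · sqrt(7/(12π·5n))

Write N = 5n. Apply Stirling to each factorial:
  (7N)! ~ sqrt(2π·7N) · (7N/e)^(7N),
  N! ~ sqrt(2π N) · (N/e)^N,
  (6N)! ~ sqrt(2π·6N) · (6N/e)^(6N).
The exponential factors combine to (7N)^(7N) / (N^N · (6N)^(6N)) = 7^(7N)/6^(6N) = (7^7/6^6)^N = (823543/46656)^N.
The square-root prefactors combine to sqrt(2π·7N) / (sqrt(2π N)·sqrt(2π·6N)) = sqrt(7 / (2π·6·N)) = sqrt(7/(12π·5n)).
Substituting N = 5n: C(35n, 5n) ~ (823543/46656)^(5n) · sqrt(7/(12π·5n)).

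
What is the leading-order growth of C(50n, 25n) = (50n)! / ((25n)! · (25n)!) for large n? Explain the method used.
C(50n, 25n) ~ (4)^(25n) · sqrt(1/(π·25n))

Write N = 25n. Apply Stirling to each factorial:
  (2N)! ~ sqrt(2π·2N) · (2N/e)^(2N),
  N! ~ sqrt(2π N) · (N/e)^N,
  (1N)! ~ sqrt(2π·1N) · (1N/e)^(1N).
The exponential factors combine to (2N)^(2N) / (N^N · (1N)^(1N)) = 2^(2N)/1^(1N) = (2^2/1^1)^N = (4)^N.
The square-root prefactors combine to sqrt(2π·2N) / (sqrt(2π N)·sqrt(2π·1N)) = sqrt(2 / (2π·1·N)) = sqrt(1/(π·25n)).
Substituting N = 25n: C(50n, 25n) ~ (4)^(25n) · sqrt(1/(π·25n)).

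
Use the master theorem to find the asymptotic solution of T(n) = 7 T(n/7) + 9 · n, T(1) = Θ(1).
T(n) = Θ(n log n)

log_7 7 = 1, and f(n) = 9 · n = Θ(n^(log_7 7)). This is Case 2 of the master theorem: T(n) = Θ(f(n) · log n) = Θ(n log n).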